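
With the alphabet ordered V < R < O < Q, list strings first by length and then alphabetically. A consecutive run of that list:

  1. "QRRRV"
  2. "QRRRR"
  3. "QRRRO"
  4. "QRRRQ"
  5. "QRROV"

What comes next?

Treat QRROV as a base-4 numeral over the given alphabet and add one, carrying through any trailing Q's.

QRROR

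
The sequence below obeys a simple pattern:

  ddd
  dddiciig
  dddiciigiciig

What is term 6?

Every step adds iciig to the end: s(k+1) = s(k)·iciig.
From dddiciigiciig, 3 further steps: dddiciigiciig → dddiciigiciigiciig → dddiciigiciigiciigiciig → (answer).

dddiciigiciigiciigiciigiciig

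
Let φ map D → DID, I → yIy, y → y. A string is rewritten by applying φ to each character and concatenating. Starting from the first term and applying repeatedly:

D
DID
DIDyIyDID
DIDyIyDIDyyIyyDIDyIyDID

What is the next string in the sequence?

Replace each of the 23 characters of DIDyIyDIDyyIyyDIDyIyDID in place — DID yIy DID y yIy y DID yIy DID y y yIy y y DID yIy DID y yIy y DID yIy DID — and concatenate.

DIDyIyDIDyyIyyDIDyIyDIDyyyIyyyDIDyIyDIDyyIyyDIDyIyDID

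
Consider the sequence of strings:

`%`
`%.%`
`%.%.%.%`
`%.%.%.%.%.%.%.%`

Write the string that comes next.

Every step duplicates the string with '.' between the halves.
One more doubling of %.%.%.%.%.%.%.% gives the answer.

%.%.%.%.%.%.%.%.%.%.%.%.%.%.%.%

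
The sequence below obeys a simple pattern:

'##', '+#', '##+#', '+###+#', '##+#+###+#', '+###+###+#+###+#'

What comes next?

##+#+###+#+###+###+#+###+#

From term 3 onward, concatenate the second-to-last term with the last: ##·+# = ##+#, +#·##+# = +###+#, …
So term 7 is ##+#+###+#·+###+###+#+###+#.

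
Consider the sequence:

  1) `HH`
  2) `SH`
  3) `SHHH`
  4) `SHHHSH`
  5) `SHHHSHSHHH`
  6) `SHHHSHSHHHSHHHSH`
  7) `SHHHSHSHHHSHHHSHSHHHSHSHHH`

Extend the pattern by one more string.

Each term (from the third on) is the previous term followed by the one before it: term 3 = SH·HH = SHHH.
So term 8 is SHHHSHSHHHSHHHSHSHHHSHSHHH·SHHHSHSHHHSHHHSH.

SHHHSHSHHHSHHHSHSHHHSHSHHHSHHHSHSHHHSHHHSH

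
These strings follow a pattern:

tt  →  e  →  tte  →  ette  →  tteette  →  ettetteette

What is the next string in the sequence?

tteetteettetteette

Each term (from the third on) is the two preceding terms concatenated in order: term 3 = tt·e = tte.
So term 7 is tteette·ettetteette.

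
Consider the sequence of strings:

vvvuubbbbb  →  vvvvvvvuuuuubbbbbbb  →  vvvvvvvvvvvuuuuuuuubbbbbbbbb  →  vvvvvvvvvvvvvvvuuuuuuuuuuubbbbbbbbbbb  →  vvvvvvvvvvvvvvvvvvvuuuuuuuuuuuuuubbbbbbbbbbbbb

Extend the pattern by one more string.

Term n consists of 4n-1 v's, followed by 3n-1 u's, followed by 2n+3 b's (n = 1, 2, …).
Setting n = 6 gives 23, 17, 15 characters in each block.

vvvvvvvvvvvvvvvvvvvvvvvuuuuuuuuuuuuuuuuubbbbbbbbbbbbbbb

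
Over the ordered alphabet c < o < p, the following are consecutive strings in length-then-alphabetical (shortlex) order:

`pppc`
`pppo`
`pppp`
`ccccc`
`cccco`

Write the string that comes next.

ccccp

Find the rightmost character of cccco below p, bump it to the next letter, and reset everything to its right to c.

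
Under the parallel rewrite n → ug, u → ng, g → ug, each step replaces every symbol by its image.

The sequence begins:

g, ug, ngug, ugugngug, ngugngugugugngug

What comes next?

Rewriting the 16 symbols of ngugngugugugngug one by one yields ug ug ng ug ug ug ng ug ng ug ng ug ug ug ng ug; concatenated:

ugugngugugugngugngugngugugugngug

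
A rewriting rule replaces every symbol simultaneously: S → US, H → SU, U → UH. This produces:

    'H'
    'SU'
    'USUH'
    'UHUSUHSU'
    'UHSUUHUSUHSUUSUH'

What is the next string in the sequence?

UHSUUSUHUHSUUHUSUHSUUSUHUHUSUHSU

Applying the rule to each of the 16 symbols of UHSUUHUSUHSUUSUH gives the pieces UH SU US UH UH SU UH US UH SU US UH UH US UH SU, which concatenate to the answer.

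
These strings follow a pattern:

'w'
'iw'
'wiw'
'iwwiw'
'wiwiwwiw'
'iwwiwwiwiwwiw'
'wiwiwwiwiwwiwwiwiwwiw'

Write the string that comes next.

iwwiwwiwiwwiwwiwiwwiwiwwiwwiwiwwiw

From term 3 onward, concatenate the second-to-last term with the last: w·iw = wiw, iw·wiw = iwwiw, …
The next term joins iwwiwwiwiwwiw and wiwiwwiwiwwiwwiwiwwiw.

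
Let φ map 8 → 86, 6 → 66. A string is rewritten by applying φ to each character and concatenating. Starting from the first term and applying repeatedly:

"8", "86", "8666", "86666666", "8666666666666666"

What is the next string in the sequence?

Rewriting the 16 symbols of 8666666666666666 one by one yields 86 66 66 66 66 66 66 66 66 66 66 66 66 66 66 66; concatenated:

86666666666666666666666666666666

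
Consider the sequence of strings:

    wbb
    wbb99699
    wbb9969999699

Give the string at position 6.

The strings grow by a fixed suffix 99699 each time.
From wbb9969999699, 3 further steps: wbb9969999699 → wbb996999969999699 → wbb99699996999969999699 → (answer).

wbb9969999699996999969999699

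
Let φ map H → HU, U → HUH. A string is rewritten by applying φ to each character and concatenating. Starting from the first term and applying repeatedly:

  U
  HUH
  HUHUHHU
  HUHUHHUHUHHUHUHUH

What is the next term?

φ(HUHUHHUHUHHUHUHUH) expands symbol-by-symbol to HU HUH HU HUH HU HU HUH HU HUH HU HU HUH HU HUH HU HUH HU; joining the 17 pieces gives the next term.

HUHUHHUHUHHUHUHUHHUHUHHUHUHUHHUHUHHUHUHHU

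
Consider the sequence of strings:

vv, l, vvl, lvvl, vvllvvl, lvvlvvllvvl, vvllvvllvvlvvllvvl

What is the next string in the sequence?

lvvlvvllvvlvvllvvllvvlvvllvvl

Each term (from the third on) is the two preceding terms concatenated in order: term 3 = vv·l = vvl.
Continuing: lvvlvvllvvl · vvllvvllvvlvvllvvl gives term 8.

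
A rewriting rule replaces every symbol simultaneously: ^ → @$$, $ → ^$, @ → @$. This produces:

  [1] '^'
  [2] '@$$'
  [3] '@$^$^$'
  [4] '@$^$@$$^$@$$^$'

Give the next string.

Replace each of the 14 characters of @$^$@$$^$@$$^$ in place — @$ ^$ @$$ ^$ @$ ^$ ^$ @$$ ^$ @$ ^$ ^$ @$$ ^$ — and concatenate.

@$^$@$$^$@$^$^$@$$^$@$^$^$@$$^$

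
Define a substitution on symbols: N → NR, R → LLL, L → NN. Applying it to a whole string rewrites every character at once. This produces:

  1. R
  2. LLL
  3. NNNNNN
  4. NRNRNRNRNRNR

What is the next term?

Rewriting each symbol of NRNRNRNRNRNR: N→NR, R→LLL, N→NR, R→LLL, N→NR, R→LLL, N→NR, R→LLL, N→NR, R→LLL, N→NR, R→LLL, which concatenates to NR LLL NR LLL NR LLL NR LLL NR LLL NR LLL.

NRLLLNRLLLNRLLLNRLLLNRLLLNRLLL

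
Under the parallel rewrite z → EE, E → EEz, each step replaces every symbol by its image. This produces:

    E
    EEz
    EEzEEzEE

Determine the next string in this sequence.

Apply φ to EEzEEzEE symbol by symbol: E→EEz, E→EEz, z→EE, E→EEz, E→EEz, z→EE, E→EEz, E→EEz; joined: EEz EEz EE EEz EEz EE EEz EEz.

EEzEEzEEEEzEEzEEEEzEEz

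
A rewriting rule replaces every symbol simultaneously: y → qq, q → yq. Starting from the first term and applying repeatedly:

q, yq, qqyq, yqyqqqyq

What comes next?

qqyqqqyqyqyqqqyq

Apply φ to yqyqqqyq symbol by symbol: y→qq, q→yq, y→qq, q→yq, q→yq, q→yq, y→qq, q→yq; joined: qq yq qq yq yq yq qq yq.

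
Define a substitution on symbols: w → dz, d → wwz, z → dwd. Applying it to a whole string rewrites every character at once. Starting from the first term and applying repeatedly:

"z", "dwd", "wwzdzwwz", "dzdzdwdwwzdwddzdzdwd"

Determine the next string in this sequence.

Rewriting the 20 symbols of dzdzdwdwwzdwddzdzdwd one by one yields wwz dwd wwz dwd wwz dz wwz dz dz dwd wwz dz wwz wwz dwd wwz dwd wwz dz wwz; concatenated:

wwzdwdwwzdwdwwzdzwwzdzdzdwdwwzdzwwzwwzdwdwwzdwdwwzdzwwz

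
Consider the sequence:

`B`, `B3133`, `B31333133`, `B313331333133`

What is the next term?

B3133313331333133

Each term is the previous one with 3133 appended.
One more step from B313331333133 gives the answer.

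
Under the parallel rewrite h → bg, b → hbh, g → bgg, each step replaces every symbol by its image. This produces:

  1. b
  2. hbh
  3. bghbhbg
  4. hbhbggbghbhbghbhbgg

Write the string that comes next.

Rewriting the 19 symbols of hbhbggbghbhbghbhbgg one by one yields bg hbh bg hbh bgg bgg hbh bgg bg hbh bg hbh bgg bg hbh bg hbh bgg bgg; concatenated:

bghbhbghbhbggbgghbhbggbghbhbghbhbggbghbhbghbhbggbgg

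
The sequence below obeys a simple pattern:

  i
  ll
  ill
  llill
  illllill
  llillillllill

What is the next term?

illllillllillillllill

Each term (from the third on) is the two preceding terms concatenated in order: term 3 = i·ll = ill.
The next term joins illllill and llillillllill.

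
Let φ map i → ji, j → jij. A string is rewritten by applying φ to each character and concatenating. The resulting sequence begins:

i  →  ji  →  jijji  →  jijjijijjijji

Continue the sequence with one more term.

jijjijijjijjijijjijijjijjijijjijji

Applying the rule to each of the 13 symbols of jijjijijjijji gives the pieces jij ji jij jij ji jij ji jij jij ji jij jij ji, which concatenate to the answer.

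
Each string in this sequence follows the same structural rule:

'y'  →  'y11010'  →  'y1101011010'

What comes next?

y110101101011010

Every step adds 11010 to the end: s(k+1) = s(k)·11010.
One more step from y1101011010 gives the answer.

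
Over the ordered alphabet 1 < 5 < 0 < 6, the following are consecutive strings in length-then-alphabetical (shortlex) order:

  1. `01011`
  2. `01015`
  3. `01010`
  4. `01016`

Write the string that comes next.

Find the rightmost character of 01016 below 6, bump it to the next letter, and reset everything to its right to 1.

01051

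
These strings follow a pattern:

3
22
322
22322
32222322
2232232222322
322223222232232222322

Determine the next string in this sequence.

2232232222322322223222232232222322

This is a Fibonacci-style word recurrence s(k) = s(k−2)·s(k−1): e.g. 3·22 = 322.
Continuing: 2232232222322 · 322223222232232222322 gives term 8.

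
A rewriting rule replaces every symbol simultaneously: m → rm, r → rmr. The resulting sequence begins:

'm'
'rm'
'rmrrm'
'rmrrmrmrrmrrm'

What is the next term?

Rewriting the 13 symbols of rmrrmrmrrmrrm one by one yields rmr rm rmr rmr rm rmr rm rmr rmr rm rmr rmr rm; concatenated:

rmrrmrmrrmrrmrmrrmrmrrmrrmrmrrmrrm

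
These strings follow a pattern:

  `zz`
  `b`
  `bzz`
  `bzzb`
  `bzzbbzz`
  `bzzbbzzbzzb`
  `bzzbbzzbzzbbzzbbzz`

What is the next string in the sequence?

This is a Fibonacci-style word recurrence s(k) = s(k−1)·s(k−2): e.g. b·zz = bzz.
The next term joins bzzbbzzbzzbbzzbbzz and bzzbbzzbzzb.

bzzbbzzbzzbbzzbbzzbzzbbzzbzzb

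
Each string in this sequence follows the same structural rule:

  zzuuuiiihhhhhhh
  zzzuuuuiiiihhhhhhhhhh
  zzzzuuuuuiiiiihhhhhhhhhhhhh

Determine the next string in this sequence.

zzzzzuuuuuuiiiiiihhhhhhhhhhhhhhhh

Each string has the form z^{n} u^{n+1} i^{n+1} h^{3n+1}, where the shown terms are n = 2, 3, 4.
Setting n = 5 gives 5, 6, 6, 16 characters in each block.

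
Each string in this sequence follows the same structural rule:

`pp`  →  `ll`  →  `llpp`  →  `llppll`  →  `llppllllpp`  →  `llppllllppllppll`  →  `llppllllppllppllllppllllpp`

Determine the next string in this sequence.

llppllllppllppllllppllllppllppllllppllppll

This is a Fibonacci-style word recurrence s(k) = s(k−1)·s(k−2): e.g. ll·pp = llpp.
So term 8 is llppllllppllppllllppllllpp·llppllllppllppll.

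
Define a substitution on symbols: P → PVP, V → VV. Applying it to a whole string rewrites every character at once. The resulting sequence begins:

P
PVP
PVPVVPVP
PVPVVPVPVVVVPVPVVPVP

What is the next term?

PVPVVPVPVVVVPVPVVPVPVVVVVVVVPVPVVPVPVVVVPVPVVPVP

Replace each of the 20 characters of PVPVVPVPVVVVPVPVVPVP in place — PVP VV PVP VV VV PVP VV PVP VV VV VV VV PVP VV PVP VV VV PVP VV PVP — and concatenate.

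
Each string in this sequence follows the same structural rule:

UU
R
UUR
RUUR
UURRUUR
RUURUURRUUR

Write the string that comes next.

UURRUURRUURUURRUUR

From term 3 onward, concatenate the second-to-last term with the last: UU·R = UUR, R·UUR = RUUR, …
So term 7 is UURRUUR·RUURUURRUUR.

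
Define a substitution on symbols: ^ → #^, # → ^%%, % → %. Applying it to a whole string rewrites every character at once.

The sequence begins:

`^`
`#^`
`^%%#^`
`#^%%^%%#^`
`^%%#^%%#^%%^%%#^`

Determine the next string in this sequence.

Applying the rule to each of the 16 symbols of ^%%#^%%#^%%^%%#^ gives the pieces #^ % % ^%% #^ % % ^%% #^ % % #^ % % ^%% #^, which concatenate to the answer.

#^%%^%%#^%%^%%#^%%#^%%^%%#^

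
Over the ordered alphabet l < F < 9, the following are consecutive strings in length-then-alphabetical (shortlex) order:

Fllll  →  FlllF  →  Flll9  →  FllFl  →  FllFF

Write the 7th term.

Continuing the enumeration 2 steps past FllFF: FllFF → FllF9 → (answer).

Fll9l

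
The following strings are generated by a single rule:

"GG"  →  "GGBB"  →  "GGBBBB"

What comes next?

Each term is the previous one with BB appended.
So the next term is GGBBBB·BB.

GGBBBBBB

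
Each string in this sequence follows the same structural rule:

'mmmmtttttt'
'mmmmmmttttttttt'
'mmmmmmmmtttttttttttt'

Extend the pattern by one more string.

The n-th term is 2n m's then 3n t's, where the shown terms are n = 2, 3, 4.
At n = 5 the blocks have lengths 10, 15.

mmmmmmmmmmttttttttttttttt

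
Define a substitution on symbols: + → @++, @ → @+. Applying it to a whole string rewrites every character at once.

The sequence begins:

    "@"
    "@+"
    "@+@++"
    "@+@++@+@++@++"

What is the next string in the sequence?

Rewriting the 13 symbols of @+@++@+@++@++ one by one yields @+ @++ @+ @++ @++ @+ @++ @+ @++ @++ @+ @++ @++; concatenated:

@+@++@+@++@++@+@++@+@++@++@+@++@++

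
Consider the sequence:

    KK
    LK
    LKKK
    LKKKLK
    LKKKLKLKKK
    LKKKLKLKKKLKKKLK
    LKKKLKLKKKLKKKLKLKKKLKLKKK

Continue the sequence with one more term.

Each term (from the third on) is the previous term followed by the one before it: term 3 = LK·KK = LKKK.
The next term joins LKKKLKLKKKLKKKLKLKKKLKLKKK and LKKKLKLKKKLKKKLK.

LKKKLKLKKKLKKKLKLKKKLKLKKKLKKKLKLKKKLKKKLK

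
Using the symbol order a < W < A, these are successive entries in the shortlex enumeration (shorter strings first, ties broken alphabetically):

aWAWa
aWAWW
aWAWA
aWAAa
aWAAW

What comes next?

aWAAA

Find the rightmost character of aWAAW below A, bump it to the next letter, and reset everything to its right to a.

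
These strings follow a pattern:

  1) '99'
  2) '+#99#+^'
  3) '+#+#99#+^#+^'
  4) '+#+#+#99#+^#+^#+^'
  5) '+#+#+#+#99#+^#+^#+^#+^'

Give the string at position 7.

s(k+1) = +#·s(k)·#+^, so each term gains +# as a prefix and #+^ as a suffix.
From +#+#+#+#99#+^#+^#+^#+^, 2 further steps: +#+#+#+#99#+^#+^#+^#+^ → +#+#+#+#+#99#+^#+^#+^#+^#+^ → (answer).

+#+#+#+#+#+#99#+^#+^#+^#+^#+^#+^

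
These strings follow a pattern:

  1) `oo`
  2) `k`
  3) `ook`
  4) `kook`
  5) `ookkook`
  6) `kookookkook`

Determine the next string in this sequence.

From term 3 onward, concatenate the second-to-last term with the last: oo·k = ook, k·ook = kook, …
Continuing: ookkook · kookookkook gives term 7.

ookkookkookookkook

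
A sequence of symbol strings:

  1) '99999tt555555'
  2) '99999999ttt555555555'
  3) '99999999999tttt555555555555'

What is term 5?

99999999999999999tttttt555555555555555555

The n-th term is 3n-1 9's then n t's then 3n 5's, where the shown terms are n = 2, 3, 4.
At n = 6 the blocks have lengths 17, 6, 18.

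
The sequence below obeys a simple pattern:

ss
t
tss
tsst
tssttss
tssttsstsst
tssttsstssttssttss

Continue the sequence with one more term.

tssttsstssttssttsstssttsstsst

This is a Fibonacci-style word recurrence s(k) = s(k−1)·s(k−2): e.g. t·ss = tss.
The next term joins tssttsstssttssttss and tssttsstsst.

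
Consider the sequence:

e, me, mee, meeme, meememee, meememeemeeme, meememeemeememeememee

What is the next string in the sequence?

Each term (from the third on) is the previous term followed by the one before it: term 3 = me·e = mee.
So term 8 is meememeemeememeememee·meememeemeeme.

meememeemeememeememeemeememeemeeme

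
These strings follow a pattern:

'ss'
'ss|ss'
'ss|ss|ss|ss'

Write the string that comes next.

ss|ss|ss|ss|ss|ss|ss|ss

Every step duplicates the string with '|' between the halves.
One more doubling of ss|ss|ss|ss gives the answer.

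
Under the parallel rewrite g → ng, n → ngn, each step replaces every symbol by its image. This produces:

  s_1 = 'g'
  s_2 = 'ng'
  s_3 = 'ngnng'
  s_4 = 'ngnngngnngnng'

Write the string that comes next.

Rewriting the 13 symbols of ngnngngnngnng one by one yields ngn ng ngn ngn ng ngn ng ngn ngn ng ngn ngn ng; concatenated:

ngnngngnngnngngnngngnngnngngnngnng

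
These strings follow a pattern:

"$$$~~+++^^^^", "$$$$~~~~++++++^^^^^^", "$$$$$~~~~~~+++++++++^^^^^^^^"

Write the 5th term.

$$$$$$$~~~~~~~~~~+++++++++++++++^^^^^^^^^^^^

Each string has the form $^{n+2} ~^{2n} +^{3n} ^^{2n+2} (n = 1, 2, …).
At n = 5 the blocks have lengths 7, 10, 15, 12.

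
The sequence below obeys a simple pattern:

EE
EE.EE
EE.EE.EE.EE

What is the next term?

EE.EE.EE.EE.EE.EE.EE.EE

s(k+1) = s(k)·.·s(k) — each term doubles the last with '.' between the halves.
So the next term is two copies of EE.EE.EE.EE with '.' between the halves.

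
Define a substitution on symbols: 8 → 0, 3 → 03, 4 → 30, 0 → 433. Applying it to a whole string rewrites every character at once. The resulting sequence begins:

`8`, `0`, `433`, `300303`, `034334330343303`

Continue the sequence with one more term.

433033003033003034330330030343303

Replace each of the 15 characters of 034334330343303 in place — 433 03 30 03 03 30 03 03 433 03 30 03 03 433 03 — and concatenate.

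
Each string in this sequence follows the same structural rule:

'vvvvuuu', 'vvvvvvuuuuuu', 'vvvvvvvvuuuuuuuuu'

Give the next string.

Term n consists of 2n+2 v's, followed by 3n u's (n = 1, 2, …).
For the next term, n = 4, so the run lengths are 10, 12.

vvvvvvvvvvuuuuuuuuuuuu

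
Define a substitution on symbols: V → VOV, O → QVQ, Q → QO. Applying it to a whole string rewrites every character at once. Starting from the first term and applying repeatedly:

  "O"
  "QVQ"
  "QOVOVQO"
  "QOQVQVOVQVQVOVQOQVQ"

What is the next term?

QOQVQQOVOVQOVOVQVQVOVQOVOVQOVOVQVQVOVQOQVQQOVOVQO

Replace each of the 19 characters of QOQVQVOVQVQVOVQOQVQ in place — QO QVQ QO VOV QO VOV QVQ VOV QO VOV QO VOV QVQ VOV QO QVQ QO VOV QO — and concatenate.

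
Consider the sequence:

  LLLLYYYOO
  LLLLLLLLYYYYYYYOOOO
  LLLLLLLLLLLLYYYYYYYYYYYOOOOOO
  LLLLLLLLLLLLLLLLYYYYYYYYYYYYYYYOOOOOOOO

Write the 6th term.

LLLLLLLLLLLLLLLLLLLLLLLLYYYYYYYYYYYYYYYYYYYYYYYOOOOOOOOOOOO

Reading off run lengths: L runs 4, 8, 12, 16; Y runs 3, 7, 11, 15; O runs 2, 4, 6, 8 — each is linear in n (n = 1, 2, …).
At n = 6 the blocks have lengths 24, 23, 12.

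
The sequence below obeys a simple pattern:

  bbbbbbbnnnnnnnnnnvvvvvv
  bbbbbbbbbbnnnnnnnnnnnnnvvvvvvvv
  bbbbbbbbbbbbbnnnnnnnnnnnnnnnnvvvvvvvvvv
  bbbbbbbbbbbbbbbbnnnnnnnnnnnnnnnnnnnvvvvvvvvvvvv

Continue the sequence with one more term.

Each string has the form b^{3n-2} n^{3n+1} v^{2n}, where the shown terms are n = 3, 4, 5, 6.
At n = 7 the blocks have lengths 19, 22, 14.

bbbbbbbbbbbbbbbbbbbnnnnnnnnnnnnnnnnnnnnnnvvvvvvvvvvvvvv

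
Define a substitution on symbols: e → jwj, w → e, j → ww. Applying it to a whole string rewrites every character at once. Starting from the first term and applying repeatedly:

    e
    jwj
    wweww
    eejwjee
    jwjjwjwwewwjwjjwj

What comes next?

Rewriting the 17 symbols of jwjjwjwwewwjwjjwj one by one yields ww e ww ww e ww e e jwj e e ww e ww ww e ww; concatenated:

wwewwwwewweejwjeewwewwwweww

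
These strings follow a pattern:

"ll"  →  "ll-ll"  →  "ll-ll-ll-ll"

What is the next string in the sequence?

ll-ll-ll-ll-ll-ll-ll-ll

s(k+1) = s(k)·-·s(k) — each term doubles the last with '-' between the halves.
One more doubling of ll-ll-ll-ll gives the answer.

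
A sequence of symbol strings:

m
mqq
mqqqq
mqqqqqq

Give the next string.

Each term is the previous one with qq appended.
One more step from mqqqqqq gives the answer.

mqqqqqqqq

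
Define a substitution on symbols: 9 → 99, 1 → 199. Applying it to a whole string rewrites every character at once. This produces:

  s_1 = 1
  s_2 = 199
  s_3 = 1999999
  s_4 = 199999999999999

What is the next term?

Rewriting the 15 symbols of 199999999999999 one by one yields 199 99 99 99 99 99 99 99 99 99 99 99 99 99 99; concatenated:

1999999999999999999999999999999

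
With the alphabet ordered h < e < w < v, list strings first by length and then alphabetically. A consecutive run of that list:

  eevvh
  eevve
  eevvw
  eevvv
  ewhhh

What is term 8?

Stepping forward 3 times from ewhhh: ewhhh → ewhhe → ewhhw, then the target.

ewhhv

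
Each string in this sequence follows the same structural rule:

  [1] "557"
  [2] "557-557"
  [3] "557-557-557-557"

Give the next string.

s(k+1) = s(k)·-·s(k) — each term doubles the last with '-' between the halves.
Doubling 557-557-557-557 with '-' between the halves:

557-557-557-557-557-557-557-557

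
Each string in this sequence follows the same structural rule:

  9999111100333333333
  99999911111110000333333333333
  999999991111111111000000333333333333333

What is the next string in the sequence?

The n-th term is 2n 9's then 3n-2 1's then 2n-2 0's then 3n+3 3's, where the shown terms are n = 2, 3, 4.
For the next term, n = 5, so the run lengths are 10, 13, 8, 18.

9999999999111111111111100000000333333333333333333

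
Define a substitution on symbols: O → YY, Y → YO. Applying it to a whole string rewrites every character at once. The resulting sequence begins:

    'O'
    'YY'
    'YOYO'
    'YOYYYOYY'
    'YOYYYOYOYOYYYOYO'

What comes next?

YOYYYOYOYOYYYOYYYOYYYOYOYOYYYOYY

Replace each of the 16 characters of YOYYYOYOYOYYYOYO in place — YO YY YO YO YO YY YO YY YO YY YO YO YO YY YO YY — and concatenate.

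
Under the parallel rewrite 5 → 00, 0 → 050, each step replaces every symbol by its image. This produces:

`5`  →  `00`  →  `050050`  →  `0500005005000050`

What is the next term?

Applying the rule to each of the 16 symbols of 0500005005000050 gives the pieces 050 00 050 050 050 050 00 050 050 00 050 050 050 050 00 050, which concatenate to the answer.

05000050050050050000500500005005005005000050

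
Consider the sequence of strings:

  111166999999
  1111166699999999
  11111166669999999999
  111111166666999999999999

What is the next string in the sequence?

1111111166666699999999999999

Term n consists of n+1 1's, followed by n-1 6's, followed by 2n 9's, where the shown terms are n = 3, 4, 5, 6.
At n = 7 the blocks have lengths 8, 6, 14.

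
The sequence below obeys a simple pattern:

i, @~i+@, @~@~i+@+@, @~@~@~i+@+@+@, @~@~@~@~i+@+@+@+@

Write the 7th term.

@~@~@~@~@~@~i+@+@+@+@+@+@

Each term wraps the previous one in @~ on the left and +@ on the right.
From @~@~@~@~i+@+@+@+@, 2 further steps: @~@~@~@~i+@+@+@+@ → @~@~@~@~@~i+@+@+@+@+@ → (answer).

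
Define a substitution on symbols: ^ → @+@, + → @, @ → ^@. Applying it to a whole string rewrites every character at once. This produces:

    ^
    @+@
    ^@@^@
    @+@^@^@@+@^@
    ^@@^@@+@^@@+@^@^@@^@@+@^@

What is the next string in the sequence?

@+@^@^@@+@^@^@@^@@+@^@^@@^@@+@^@@+@^@^@@+@^@^@@^@@+@^@

Applying the rule to each of the 25 symbols of ^@@^@@+@^@@+@^@^@@^@@+@^@ gives the pieces @+@ ^@ ^@ @+@ ^@ ^@ @ ^@ @+@ ^@ ^@ @ ^@ @+@ ^@ @+@ ^@ ^@ @+@ ^@ ^@ @ ^@ @+@ ^@, which concatenate to the answer.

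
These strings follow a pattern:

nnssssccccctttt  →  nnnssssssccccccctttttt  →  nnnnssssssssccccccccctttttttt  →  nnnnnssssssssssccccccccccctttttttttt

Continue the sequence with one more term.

nnnnnnssssssssssssccccccccccccctttttttttttt

Each string has the form n^{n} s^{2n} c^{2n+1} t^{2n}, where the shown terms are n = 2, 3, 4, 5.
For the next term, n = 6, so the run lengths are 6, 12, 13, 12.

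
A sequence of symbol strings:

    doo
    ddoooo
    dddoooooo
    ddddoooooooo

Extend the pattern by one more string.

dddddoooooooooo

The n-th term is n d's then 2n o's (n = 1, 2, …).
Setting n = 5 gives 5, 10 characters in each block.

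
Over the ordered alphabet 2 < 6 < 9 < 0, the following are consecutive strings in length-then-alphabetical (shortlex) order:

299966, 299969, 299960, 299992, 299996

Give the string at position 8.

Advancing 3 positions from 299996 through 299996 → 299999 → 299990 reaches term 8.

299902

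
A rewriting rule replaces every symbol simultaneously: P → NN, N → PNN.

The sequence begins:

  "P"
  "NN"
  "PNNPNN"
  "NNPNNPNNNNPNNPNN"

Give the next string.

φ(NNPNNPNNNNPNNPNN) expands symbol-by-symbol to PNN PNN NN PNN PNN NN PNN PNN PNN PNN NN PNN PNN NN PNN PNN; joining the 16 pieces gives the next term.

PNNPNNNNPNNPNNNNPNNPNNPNNPNNNNPNNPNNNNPNNPNN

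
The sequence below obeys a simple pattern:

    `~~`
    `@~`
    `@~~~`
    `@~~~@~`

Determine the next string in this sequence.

From term 3 onward, concatenate the last term with the second-to-last: @~·~~ = @~~~, @~~~·@~ = @~~~@~, …
The next term joins @~~~@~ and @~~~.

@~~~@~@~~~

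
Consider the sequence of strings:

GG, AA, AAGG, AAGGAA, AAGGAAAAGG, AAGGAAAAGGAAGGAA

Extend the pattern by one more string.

AAGGAAAAGGAAGGAAAAGGAAAAGG

This is a Fibonacci-style word recurrence s(k) = s(k−1)·s(k−2): e.g. AA·GG = AAGG.
Continuing: AAGGAAAAGGAAGGAA · AAGGAAAAGG gives term 7.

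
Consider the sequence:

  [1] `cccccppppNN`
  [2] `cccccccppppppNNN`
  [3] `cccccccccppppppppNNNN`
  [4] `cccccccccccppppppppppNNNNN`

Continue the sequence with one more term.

cccccccccccccppppppppppppNNNNNN

Term n consists of 2n+1 c's, followed by 2n p's, followed by n N's, where the shown terms are n = 2, 3, 4, 5.
Setting n = 6 gives 13, 12, 6 characters in each block.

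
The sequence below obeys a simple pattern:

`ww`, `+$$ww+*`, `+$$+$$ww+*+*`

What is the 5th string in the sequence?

+$$+$$+$$+$$ww+*+*+*+*

Each term wraps the previous one in +$$ on the left and +* on the right.
From +$$+$$ww+*+*, 2 further steps: +$$+$$ww+*+* → +$$+$$+$$ww+*+*+* → (answer).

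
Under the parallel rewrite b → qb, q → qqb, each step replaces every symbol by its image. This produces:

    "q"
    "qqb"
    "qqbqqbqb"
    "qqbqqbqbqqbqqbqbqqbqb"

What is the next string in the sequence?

Replace each of the 21 characters of qqbqqbqbqqbqqbqbqqbqb in place — qqb qqb qb qqb qqb qb qqb qb qqb qqb qb qqb qqb qb qqb qb qqb qqb qb qqb qb — and concatenate.

qqbqqbqbqqbqqbqbqqbqbqqbqqbqbqqbqqbqbqqbqbqqbqqbqbqqbqb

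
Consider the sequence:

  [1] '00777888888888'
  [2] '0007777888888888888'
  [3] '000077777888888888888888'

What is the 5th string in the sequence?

0000007777777888888888888888888888

Reading off run lengths: 0 runs 2, 3, 4; 7 runs 3, 4, 5; 8 runs 9, 12, 15 — each is linear in n, where the shown terms are n = 3, 4, 5.
At n = 7 the blocks have lengths 6, 7, 21.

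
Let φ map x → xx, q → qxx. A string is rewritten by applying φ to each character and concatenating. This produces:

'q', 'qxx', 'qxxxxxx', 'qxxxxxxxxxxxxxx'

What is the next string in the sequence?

φ(qxxxxxxxxxxxxxx) expands symbol-by-symbol to qxx xx xx xx xx xx xx xx xx xx xx xx xx xx xx; joining the 15 pieces gives the next term.

qxxxxxxxxxxxxxxxxxxxxxxxxxxxxxx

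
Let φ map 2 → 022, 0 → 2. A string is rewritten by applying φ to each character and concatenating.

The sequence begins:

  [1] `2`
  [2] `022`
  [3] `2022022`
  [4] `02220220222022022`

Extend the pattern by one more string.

20220220222022022202202202220220222022022

Replace each of the 17 characters of 02220220222022022 in place — 2 022 022 022 2 022 022 2 022 022 022 2 022 022 2 022 022 — and concatenate.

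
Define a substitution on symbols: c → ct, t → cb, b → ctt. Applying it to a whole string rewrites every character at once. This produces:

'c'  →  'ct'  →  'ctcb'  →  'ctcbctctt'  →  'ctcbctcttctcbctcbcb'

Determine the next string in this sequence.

ctcbctcttctcbctcbcbctcbctcttctcbctcttctctt

Replace each of the 19 characters of ctcbctcttctcbctcbcb in place — ct cb ct ctt ct cb ct cb cb ct cb ct ctt ct cb ct ctt ct ctt — and concatenate.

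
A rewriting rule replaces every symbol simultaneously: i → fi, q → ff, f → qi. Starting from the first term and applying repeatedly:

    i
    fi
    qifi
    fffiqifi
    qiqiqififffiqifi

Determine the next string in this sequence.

fffifffifffiqifiqiqiqififffiqifi

Applying the rule to each of the 16 symbols of qiqiqififffiqifi gives the pieces ff fi ff fi ff fi qi fi qi qi qi fi ff fi qi fi, which concatenate to the answer.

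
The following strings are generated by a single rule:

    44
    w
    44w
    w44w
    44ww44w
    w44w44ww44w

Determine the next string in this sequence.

Each term (from the third on) is the two preceding terms concatenated in order: term 3 = 44·w = 44w.
Continuing: 44ww44w · w44w44ww44w gives term 7.

44ww44ww44w44ww44w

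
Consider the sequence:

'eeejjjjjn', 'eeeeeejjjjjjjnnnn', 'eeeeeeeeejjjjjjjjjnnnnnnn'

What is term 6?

Term n consists of 3n e's, followed by 2n+3 j's, followed by 3n-2 n's (n = 1, 2, …).
Setting n = 6 gives 18, 15, 16 characters in each block.

eeeeeeeeeeeeeeeeeejjjjjjjjjjjjjjjnnnnnnnnnnnnnnnn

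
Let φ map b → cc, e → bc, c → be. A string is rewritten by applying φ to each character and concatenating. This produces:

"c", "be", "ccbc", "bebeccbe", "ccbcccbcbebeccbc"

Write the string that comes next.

Rewriting the 16 symbols of ccbcccbcbebeccbc one by one yields be be cc be be be cc be cc bc cc bc be be cc be; concatenated:

bebeccbebebeccbeccbcccbcbebeccbe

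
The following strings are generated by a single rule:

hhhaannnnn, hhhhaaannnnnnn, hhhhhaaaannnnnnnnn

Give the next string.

hhhhhhaaaaannnnnnnnnnn

Reading off run lengths: h runs 3, 4, 5; a runs 2, 3, 4; n runs 5, 7, 9 — each is linear in n, where the shown terms are n = 2, 3, 4.
At n = 5 the blocks have lengths 6, 5, 11.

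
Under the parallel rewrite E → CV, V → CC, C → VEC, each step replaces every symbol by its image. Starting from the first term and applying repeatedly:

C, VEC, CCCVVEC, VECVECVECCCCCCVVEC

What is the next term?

Rewriting the 18 symbols of VECVECVECCCCCCVVEC one by one yields CC CV VEC CC CV VEC CC CV VEC VEC VEC VEC VEC VEC CC CC CV VEC; concatenated:

CCCVVECCCCVVECCCCVVECVECVECVECVECVECCCCCCVVEC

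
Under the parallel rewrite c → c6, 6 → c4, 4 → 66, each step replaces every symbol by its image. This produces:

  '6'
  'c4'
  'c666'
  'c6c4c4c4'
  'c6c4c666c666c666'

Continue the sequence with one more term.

c6c4c666c6c4c4c4c6c4c4c4c6c4c4c4

Applying the rule to each of the 16 symbols of c6c4c666c666c666 gives the pieces c6 c4 c6 66 c6 c4 c4 c4 c6 c4 c4 c4 c6 c4 c4 c4, which concatenate to the answer.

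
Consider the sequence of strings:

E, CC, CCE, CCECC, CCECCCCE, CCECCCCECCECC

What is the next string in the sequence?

Each term (from the third on) is the previous term followed by the one before it: term 3 = CC·E = CCE.
So term 7 is CCECCCCECCECC·CCECCCCE.

CCECCCCECCECCCCECCCCE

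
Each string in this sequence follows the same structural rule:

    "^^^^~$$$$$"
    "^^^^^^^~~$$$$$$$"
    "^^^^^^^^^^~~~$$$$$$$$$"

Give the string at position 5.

Each string has the form ^^{3n+1} ~^{n} $^{2n+3} (n = 1, 2, …).
Setting n = 5 gives 16, 5, 13 characters in each block.

^^^^^^^^^^^^^^^^~~~~~$$$$$$$$$$$$$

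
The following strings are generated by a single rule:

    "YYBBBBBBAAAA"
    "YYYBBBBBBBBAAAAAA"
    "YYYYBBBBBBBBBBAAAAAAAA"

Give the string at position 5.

YYYYYYBBBBBBBBBBBBBBAAAAAAAAAAAA

Term n consists of n Y's, followed by 2n+2 B's, followed by 2n A's, where the shown terms are n = 2, 3, 4.
At n = 6 the blocks have lengths 6, 14, 12.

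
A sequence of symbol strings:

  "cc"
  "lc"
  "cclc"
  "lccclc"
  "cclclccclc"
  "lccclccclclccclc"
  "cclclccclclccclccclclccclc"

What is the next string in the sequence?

From term 3 onward, concatenate the second-to-last term with the last: cc·lc = cclc, lc·cclc = lccclc, …
The next term joins lccclccclclccclc and cclclccclclccclccclclccclc.

lccclccclclccclccclclccclclccclccclclccclc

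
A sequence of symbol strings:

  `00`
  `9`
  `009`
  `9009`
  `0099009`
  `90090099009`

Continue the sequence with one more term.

From term 3 onward, concatenate the second-to-last term with the last: 00·9 = 009, 9·009 = 9009, …
The next term joins 0099009 and 90090099009.

009900990090099009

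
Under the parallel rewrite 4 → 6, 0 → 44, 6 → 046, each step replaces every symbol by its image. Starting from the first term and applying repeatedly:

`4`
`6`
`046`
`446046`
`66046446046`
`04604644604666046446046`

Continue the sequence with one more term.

Applying the rule to each of the 23 symbols of 04604644604666046446046 gives the pieces 44 6 046 44 6 046 6 6 046 44 6 046 046 046 44 6 046 6 6 046 44 6 046, which concatenate to the answer.

4460464460466604644604604604644604666046446046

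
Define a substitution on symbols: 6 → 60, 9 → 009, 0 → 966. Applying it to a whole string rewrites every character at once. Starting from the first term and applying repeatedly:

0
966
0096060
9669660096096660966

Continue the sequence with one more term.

00960600096060966966009609660096060609660096060

Replace each of the 19 characters of 9669660096096660966 in place — 009 60 60 009 60 60 966 966 009 60 966 009 60 60 60 966 009 60 60 — and concatenate.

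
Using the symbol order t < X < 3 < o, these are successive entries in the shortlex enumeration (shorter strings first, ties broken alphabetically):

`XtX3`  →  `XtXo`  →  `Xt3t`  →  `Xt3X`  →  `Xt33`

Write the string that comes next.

Treat Xt33 as a base-4 numeral over the given alphabet and add one, carrying through any trailing o's.

Xt3o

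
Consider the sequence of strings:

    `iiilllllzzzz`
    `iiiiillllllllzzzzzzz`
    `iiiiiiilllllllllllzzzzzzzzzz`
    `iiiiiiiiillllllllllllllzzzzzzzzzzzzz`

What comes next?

Reading off run lengths: i runs 3, 5, 7, 9; l runs 5, 8, 11, 14; z runs 4, 7, 10, 13 — each is linear in n (n = 1, 2, …).
Setting n = 5 gives 11, 17, 16 characters in each block.

iiiiiiiiiiilllllllllllllllllzzzzzzzzzzzzzzzz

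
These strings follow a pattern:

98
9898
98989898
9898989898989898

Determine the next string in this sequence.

Every step duplicates the string.
Doubling 9898989898989898:

98989898989898989898989898989898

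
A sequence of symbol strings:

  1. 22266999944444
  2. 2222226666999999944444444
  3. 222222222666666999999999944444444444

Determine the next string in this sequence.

22222222222266666666999999999999944444444444444

Each string has the form 2^{3n} 6^{2n} 9^{3n+1} 4^{3n+2} (n = 1, 2, …).
At n = 4 the blocks have lengths 12, 8, 13, 14.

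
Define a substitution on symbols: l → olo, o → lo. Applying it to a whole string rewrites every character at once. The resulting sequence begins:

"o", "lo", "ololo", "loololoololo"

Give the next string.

Expanding loololoololo: l→olo, o→lo, o→lo, l→olo, o→lo, l→olo, o→lo, o→lo, l→olo, o→lo, l→olo, o→lo. Concatenated: olo lo lo olo lo olo lo lo olo lo olo lo.

olololoololoolololoololoololo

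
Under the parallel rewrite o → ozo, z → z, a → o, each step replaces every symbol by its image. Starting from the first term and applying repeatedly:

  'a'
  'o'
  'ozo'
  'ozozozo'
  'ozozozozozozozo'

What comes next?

Replace each of the 15 characters of ozozozozozozozo in place — ozo z ozo z ozo z ozo z ozo z ozo z ozo z ozo — and concatenate.

ozozozozozozozozozozozozozozozo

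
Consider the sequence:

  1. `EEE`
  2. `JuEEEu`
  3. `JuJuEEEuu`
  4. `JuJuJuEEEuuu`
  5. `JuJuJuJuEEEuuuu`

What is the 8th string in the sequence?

JuJuJuJuJuJuJuEEEuuuuuuu

s(k+1) = Ju·s(k)·u, so each term gains Ju as a prefix and u as a suffix.
From JuJuJuJuEEEuuuu, 3 further steps: JuJuJuJuEEEuuuu → JuJuJuJuJuEEEuuuuu → JuJuJuJuJuJuEEEuuuuuu → (answer).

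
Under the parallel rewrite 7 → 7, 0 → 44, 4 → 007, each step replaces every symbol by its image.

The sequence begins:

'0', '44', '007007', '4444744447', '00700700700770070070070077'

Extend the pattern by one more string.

Replace each of the 26 characters of 00700700700770070070070077 in place — 44 44 7 44 44 7 44 44 7 44 44 7 7 44 44 7 44 44 7 44 44 7 44 44 7 7 — and concatenate.

444474444744447444477444474444744447444477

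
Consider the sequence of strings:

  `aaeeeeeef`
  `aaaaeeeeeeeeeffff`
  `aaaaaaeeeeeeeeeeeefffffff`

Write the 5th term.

aaaaaaaaaaeeeeeeeeeeeeeeeeeefffffffffffff

Term n consists of 2n a's, followed by 3n+3 e's, followed by 3n-2 f's (n = 1, 2, …).
For term 5, n = 5, so the run lengths are 10, 18, 13.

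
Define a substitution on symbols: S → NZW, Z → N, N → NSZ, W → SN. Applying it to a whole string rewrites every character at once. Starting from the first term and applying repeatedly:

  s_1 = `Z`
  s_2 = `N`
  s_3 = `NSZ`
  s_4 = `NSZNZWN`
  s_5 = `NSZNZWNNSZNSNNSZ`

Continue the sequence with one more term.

NSZNZWNNSZNSNNSZNSZNZWNNSZNZWNSZNSZNZWN

φ(NSZNZWNNSZNSNNSZ) expands symbol-by-symbol to NSZ NZW N NSZ N SN NSZ NSZ NZW N NSZ NZW NSZ NSZ NZW N; joining the 16 pieces gives the next term.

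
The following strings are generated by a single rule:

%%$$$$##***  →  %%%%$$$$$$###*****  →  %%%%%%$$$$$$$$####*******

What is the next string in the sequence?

Term n consists of 2n-2 %'s, followed by 2n $'s, followed by n #'s, followed by 2n-1 *'s, where the shown terms are n = 2, 3, 4.
At n = 5 the blocks have lengths 8, 10, 5, 9.

%%%%%%%%$$$$$$$$$$#####*********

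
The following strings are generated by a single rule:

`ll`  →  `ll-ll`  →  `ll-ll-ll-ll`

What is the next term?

Every step duplicates the string with '-' between the halves.
Doubling ll-ll-ll-ll with '-' between the halves:

ll-ll-ll-ll-ll-ll-ll-ll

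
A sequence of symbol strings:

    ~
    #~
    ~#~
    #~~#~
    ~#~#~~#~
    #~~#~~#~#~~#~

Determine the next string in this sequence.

This is a Fibonacci-style word recurrence s(k) = s(k−2)·s(k−1): e.g. ~·#~ = ~#~.
Continuing: ~#~#~~#~ · #~~#~~#~#~~#~ gives term 7.

~#~#~~#~#~~#~~#~#~~#~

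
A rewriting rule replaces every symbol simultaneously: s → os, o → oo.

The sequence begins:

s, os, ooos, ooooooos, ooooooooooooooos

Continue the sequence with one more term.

φ(ooooooooooooooos) expands symbol-by-symbol to oo oo oo oo oo oo oo oo oo oo oo oo oo oo oo os; joining the 16 pieces gives the next term.

ooooooooooooooooooooooooooooooos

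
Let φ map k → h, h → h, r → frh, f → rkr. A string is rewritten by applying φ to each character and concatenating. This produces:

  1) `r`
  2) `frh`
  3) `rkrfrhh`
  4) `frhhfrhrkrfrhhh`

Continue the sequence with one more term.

φ(frhhfrhrkrfrhhh) expands symbol-by-symbol to rkr frh h h rkr frh h frh h frh rkr frh h h h; joining the 15 pieces gives the next term.

rkrfrhhhrkrfrhhfrhhfrhrkrfrhhhh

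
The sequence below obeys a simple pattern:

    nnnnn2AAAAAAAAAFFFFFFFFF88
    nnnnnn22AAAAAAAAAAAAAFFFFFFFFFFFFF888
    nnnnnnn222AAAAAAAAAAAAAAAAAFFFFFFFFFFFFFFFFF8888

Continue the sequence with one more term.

nnnnnnnn2222AAAAAAAAAAAAAAAAAAAAAFFFFFFFFFFFFFFFFFFFFF88888

Reading off run lengths: n runs 5, 6, 7; 2 runs 1, 2, 3; A runs 9, 13, 17; F runs 9, 13, 17; 8 runs 2, 3, 4 — each is linear in n, where the shown terms are n = 2, 3, 4.
Setting n = 5 gives 8, 4, 21, 21, 5 characters in each block.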